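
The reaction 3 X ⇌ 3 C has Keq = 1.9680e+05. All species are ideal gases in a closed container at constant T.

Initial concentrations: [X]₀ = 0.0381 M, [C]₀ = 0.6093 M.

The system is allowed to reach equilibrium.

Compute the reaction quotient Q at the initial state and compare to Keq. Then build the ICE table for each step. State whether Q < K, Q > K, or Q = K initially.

Q₀ = 4090; Q < K (proceeds forward)

Q₀ = 4090 vs Keq = 1.9680e+05 ⇒ Q<K, forward
Step 1:
                  X         C
  init       0.0381    0.6093
  Δ        -0.02716   0.02716
  eq        0.01094    0.6365
  solve Keq expr → x = 0.009053; check Q = 1.9680e+05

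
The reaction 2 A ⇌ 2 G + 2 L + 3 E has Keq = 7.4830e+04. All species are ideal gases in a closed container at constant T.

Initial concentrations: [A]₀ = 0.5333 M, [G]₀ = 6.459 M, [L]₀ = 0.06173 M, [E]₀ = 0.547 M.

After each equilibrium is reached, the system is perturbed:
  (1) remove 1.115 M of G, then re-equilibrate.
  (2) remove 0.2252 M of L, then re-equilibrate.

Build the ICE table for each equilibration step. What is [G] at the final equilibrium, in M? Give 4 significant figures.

[G]_eq = 5.866 M

Q₀ = 0.09148 vs Keq = 7.4830e+04 ⇒ Q<K, forward
Step 1:
                    A           G           L           E
  Initial      0.5333       6.459     0.06173       0.547
  Change      -0.5113      0.5113      0.5113       0.767
  Equil       0.02199        6.97       0.573       1.314
  solve Keq expr → x = 0.2557; check Q = 7.4830e+04
Then remove 1.115 M of G.
Step 2:
                    A           G           L           E
  Initial     0.02199       5.855       0.573       1.314
  Change    -0.003296    0.003296    0.003296    0.004944
  Equil        0.0187       5.859      0.5763       1.319
  solve Keq expr → x = 0.001648; check Q = 7.4830e+04
Then remove 0.2252 M of L.
Step 3:
                    A           G           L           E
  Initial      0.0187       5.859      0.3511       1.319
  Change    -0.006929    0.006929    0.006929     0.01039
  Equil       0.01177       5.866      0.3581       1.329
  solve Keq expr → x = 0.003465; check Q = 7.4830e+04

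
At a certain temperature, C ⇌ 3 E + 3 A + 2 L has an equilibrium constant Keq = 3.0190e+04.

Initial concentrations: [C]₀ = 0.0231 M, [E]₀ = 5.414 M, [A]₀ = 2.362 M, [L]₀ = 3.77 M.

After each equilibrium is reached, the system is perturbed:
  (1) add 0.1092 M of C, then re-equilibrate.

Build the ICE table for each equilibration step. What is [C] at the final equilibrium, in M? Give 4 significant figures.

[C]_eq = 0.2992 M

Q₀ = 1.2867e+06 vs Keq = 3.0190e+04 ⇒ Q>K, reverse
Step 1:
                  C         E         A         L
  I          0.0231     5.414     2.362      3.77
  C          0.2023   -0.6068   -0.6068   -0.4045
  E          0.2254     4.807     1.755     3.365
  solve Keq expr → x = -0.2023; check Q = 3.0190e+04
Then add 0.1092 M of C.
Step 2:
                  C         E         A         L
  I          0.3346     4.807     1.755     3.365
  C        -0.03539    0.1062    0.1062   0.07077
  E          0.2992     4.913     1.861     3.436
  solve Keq expr → x = 0.03539; check Q = 3.0190e+04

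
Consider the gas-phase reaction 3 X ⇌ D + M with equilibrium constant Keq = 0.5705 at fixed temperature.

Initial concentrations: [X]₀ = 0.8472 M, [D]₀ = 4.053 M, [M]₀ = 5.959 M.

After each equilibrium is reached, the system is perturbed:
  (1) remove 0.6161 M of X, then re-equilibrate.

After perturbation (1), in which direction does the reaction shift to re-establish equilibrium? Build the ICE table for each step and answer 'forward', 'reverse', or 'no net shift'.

Q₀ = 39.72 vs Keq = 0.5705 ⇒ Q>K, reverse
Step 1:
                   X          D          M
  Initial     0.8472      4.053      5.959
  Change       2.263    -0.7544    -0.7544
  Equil         3.11      3.299      5.205
  solve Keq expr → x = -0.7544; check Q = 0.5705
Then remove 0.6161 M of X.
Step 2:
                   X          D          M
  Initial      2.494      3.299      5.205
  Change      0.5254    -0.1751    -0.1751
  Equil         3.02      3.123      5.029
  solve Keq expr → x = -0.1751; check Q = 0.5705

Direction: reverse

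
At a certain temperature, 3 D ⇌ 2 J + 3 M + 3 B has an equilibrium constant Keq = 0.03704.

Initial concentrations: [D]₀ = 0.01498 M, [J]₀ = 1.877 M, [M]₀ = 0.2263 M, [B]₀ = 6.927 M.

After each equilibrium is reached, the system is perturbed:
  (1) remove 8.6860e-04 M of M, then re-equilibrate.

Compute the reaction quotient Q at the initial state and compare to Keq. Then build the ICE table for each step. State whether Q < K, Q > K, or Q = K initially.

Q₀ = 4.0372e+06 vs Keq = 0.03704 ⇒ Q>K, reverse
Step 1:
                  D         J         M         B
  Initial   0.01498     1.877    0.2263     6.927
  Change     0.2183   -0.1455   -0.2183   -0.2183
  Equil      0.2332     1.731  0.008037     6.709
  solve Keq expr → x = -0.07275; check Q = 0.03704
Then remove 8.6860e-04 M of M.
Step 2:
                  D         J         M         B
  Initial    0.2332     1.731  0.007169     6.709
  Change  -8.3704e-04 5.5802e-04 8.3704e-04 8.3704e-04
  Equil      0.2324     1.732  0.008006      6.71
  solve Keq expr → x = 2.7901e-04; check Q = 0.03704

Q₀ = 4.0372e+06; Q > K (proceeds reverse)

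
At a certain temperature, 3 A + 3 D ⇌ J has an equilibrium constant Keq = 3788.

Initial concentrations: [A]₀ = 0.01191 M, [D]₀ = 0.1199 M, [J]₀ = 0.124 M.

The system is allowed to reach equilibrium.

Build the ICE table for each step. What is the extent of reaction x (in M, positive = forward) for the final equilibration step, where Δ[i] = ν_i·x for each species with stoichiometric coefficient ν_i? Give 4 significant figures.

x = -0.03704 M

Q₀ = 4.2582e+07 vs Keq = 3788 ⇒ Q>K, reverse
Step 1:
                    A           D           J
  init        0.01191      0.1199       0.124
  Δ            0.1111      0.1111    -0.03704
  eq            0.123       0.231     0.08696
  solve Keq expr → x = -0.03704; check Q = 3788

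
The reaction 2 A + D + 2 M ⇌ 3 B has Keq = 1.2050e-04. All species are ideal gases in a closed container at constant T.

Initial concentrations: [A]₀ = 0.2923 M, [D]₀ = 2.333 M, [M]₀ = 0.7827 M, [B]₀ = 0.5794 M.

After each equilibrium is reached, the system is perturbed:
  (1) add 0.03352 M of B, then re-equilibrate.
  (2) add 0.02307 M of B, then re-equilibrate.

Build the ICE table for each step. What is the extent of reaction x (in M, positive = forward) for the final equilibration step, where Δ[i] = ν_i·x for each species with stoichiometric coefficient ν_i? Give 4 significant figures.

x = -0.007241 M

Q₀ = 1.593 vs Keq = 1.2050e-04 ⇒ Q>K, reverse
Step 1:
                  A         D         M         B
  I          0.2923     2.333    0.7827    0.5794
  C          0.3501     0.175    0.3501   -0.5251
  E          0.6424     2.508     1.133   0.05429
  solve Keq expr → x = -0.175; check Q = 1.2050e-04
Then add 0.03352 M of B.
Step 2:
                  A         D         M         B
  I          0.6424     2.508     1.133   0.08781
  C         0.02105   0.01053   0.02105  -0.03158
  E          0.6634     2.519     1.154   0.05623
  solve Keq expr → x = -0.01053; check Q = 1.2050e-04
Then add 0.02307 M of B.
Step 3:
                  A         D         M         B
  I          0.6634     2.519     1.154    0.0793
  C         0.01448  0.007241   0.01448  -0.02172
  E          0.6779     2.526     1.168   0.05758
  solve Keq expr → x = -0.007241; check Q = 1.2050e-04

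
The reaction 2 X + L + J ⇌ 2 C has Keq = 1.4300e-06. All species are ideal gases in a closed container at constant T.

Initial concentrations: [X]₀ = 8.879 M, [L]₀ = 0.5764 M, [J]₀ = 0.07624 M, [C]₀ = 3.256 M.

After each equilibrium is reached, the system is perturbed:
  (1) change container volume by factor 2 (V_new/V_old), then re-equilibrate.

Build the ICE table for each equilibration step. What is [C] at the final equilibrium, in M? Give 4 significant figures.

[C]_eq = 0.006998 M

Q₀ = 3.06 vs Keq = 1.4300e-06 ⇒ Q>K, reverse
Step 1:
                  X         L         J         C
  init        8.879    0.5764   0.07624     3.256
  Δ           3.228     1.614     1.614    -3.228
  eq          12.11      2.19      1.69   0.02786
  solve Keq expr → x = -1.614; check Q = 1.4300e-06
Then change container volume by factor 2 (V_new/V_old).
Step 2:
                  X         L         J         C
  init        6.054     1.095    0.8452   0.01393
  Δ        0.006931  0.003466  0.003466 -0.006931
  eq          6.061     1.099    0.8486  0.006998
  solve Keq expr → x = -0.003466; check Q = 1.4300e-06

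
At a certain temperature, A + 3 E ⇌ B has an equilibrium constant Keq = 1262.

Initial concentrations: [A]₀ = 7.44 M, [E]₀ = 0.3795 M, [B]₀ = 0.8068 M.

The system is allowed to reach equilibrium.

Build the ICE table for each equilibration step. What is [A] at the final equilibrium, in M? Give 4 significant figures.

[A]_eq = 7.329 M

Q₀ = 1.984 vs Keq = 1262 ⇒ Q<K, forward
Step 1:
                  A         E         B
  init         7.44    0.3795    0.8068
  Δ         -0.1111   -0.3332    0.1111
  eq          7.329    0.0463    0.9179
  solve Keq expr → x = 0.1111; check Q = 1262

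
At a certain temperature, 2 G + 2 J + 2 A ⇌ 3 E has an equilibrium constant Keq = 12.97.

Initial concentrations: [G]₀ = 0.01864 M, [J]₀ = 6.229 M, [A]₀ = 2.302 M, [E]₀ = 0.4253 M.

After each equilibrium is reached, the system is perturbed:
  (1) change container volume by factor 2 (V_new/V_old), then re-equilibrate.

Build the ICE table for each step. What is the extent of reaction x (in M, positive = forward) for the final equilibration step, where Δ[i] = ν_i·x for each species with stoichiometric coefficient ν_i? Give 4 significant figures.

Q₀ = 1.077 vs Keq = 12.97 ⇒ Q<K, forward
Step 1:
                    G           J           A           E
  I           0.01864       6.229       2.302      0.4253
  C          -0.01286    -0.01286    -0.01286     0.01928
  E          0.005784       6.216       2.289      0.4446
  solve Keq expr → x = 0.006428; check Q = 12.97
Then change container volume by factor 2 (V_new/V_old).
Step 2:
                    G           J           A           E
  I          0.002892       3.108       1.145      0.2223
  C          0.004845    0.004845    0.004845   -0.007268
  E          0.007738       3.113       1.149       0.215
  solve Keq expr → x = -0.002423; check Q = 12.97

x = -0.002423 M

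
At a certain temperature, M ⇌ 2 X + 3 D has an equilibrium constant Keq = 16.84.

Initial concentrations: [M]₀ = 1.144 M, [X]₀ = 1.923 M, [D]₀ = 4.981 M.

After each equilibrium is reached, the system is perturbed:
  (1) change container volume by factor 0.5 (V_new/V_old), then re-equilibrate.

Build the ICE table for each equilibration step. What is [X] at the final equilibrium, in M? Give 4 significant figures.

Q₀ = 399.5 vs Keq = 16.84 ⇒ Q>K, reverse
Step 1:
                  M         X         D
  init        1.144     1.923     4.981
  Δ          0.5338    -1.068    -1.601
  eq          1.678    0.8555      3.38
  solve Keq expr → x = -0.5338; check Q = 16.84
Then change container volume by factor 0.5 (V_new/V_old).
Step 2:
                  M         X         D
  init        3.356     1.711     6.759
  Δ          0.5161    -1.032    -1.548
  eq          3.872    0.6788     5.211
  solve Keq expr → x = -0.5161; check Q = 16.84

[X]_eq = 0.6788 M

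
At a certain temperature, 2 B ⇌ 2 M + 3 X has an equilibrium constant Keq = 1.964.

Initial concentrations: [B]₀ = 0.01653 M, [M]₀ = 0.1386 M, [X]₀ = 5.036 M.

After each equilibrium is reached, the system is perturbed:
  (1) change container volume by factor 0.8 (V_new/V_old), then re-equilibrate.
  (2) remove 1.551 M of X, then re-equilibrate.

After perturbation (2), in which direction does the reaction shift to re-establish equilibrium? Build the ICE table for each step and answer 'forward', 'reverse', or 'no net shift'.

Direction: forward

Q₀ = 8979 vs Keq = 1.964 ⇒ Q>K, reverse
Step 1:
                  B         M         X
  I         0.01653    0.1386     5.036
  C          0.1206   -0.1206   -0.1809
  E          0.1372   0.01797     4.855
  solve Keq expr → x = -0.06032; check Q = 1.964
Then change container volume by factor 0.8 (V_new/V_old).
Step 2:
                  B         M         X
  I          0.1715   0.02246     6.069
  C        0.005809 -0.005809 -0.008713
  E          0.1773   0.01665      6.06
  solve Keq expr → x = -0.002904; check Q = 1.964
Then remove 1.551 M of X.
Step 3:
                  B         M         X
  I          0.1773   0.01665     4.509
  C        -0.00802   0.00802   0.01203
  E          0.1692   0.02467     4.521
  solve Keq expr → x = 0.00401; check Q = 1.964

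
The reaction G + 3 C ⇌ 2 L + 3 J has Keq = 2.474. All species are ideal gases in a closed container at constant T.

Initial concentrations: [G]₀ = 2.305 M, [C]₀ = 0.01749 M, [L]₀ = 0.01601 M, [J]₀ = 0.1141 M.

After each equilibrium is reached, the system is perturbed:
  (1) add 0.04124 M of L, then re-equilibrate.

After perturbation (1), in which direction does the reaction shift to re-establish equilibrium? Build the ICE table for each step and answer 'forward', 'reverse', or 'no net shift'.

Q₀ = 0.03087 vs Keq = 2.474 ⇒ Q<K, forward
Step 1:
                   G          C          L          J
  I            2.305    0.01749    0.01601     0.1141
  C        -0.003888   -0.01166   0.007776    0.01166
  E            2.301   0.005825    0.02379     0.1258
  solve Keq expr → x = 0.003888; check Q = 2.474
Then add 0.04124 M of L.
Step 2:
                   G          C          L          J
  I            2.301   0.005825    0.06503     0.1258
  C          0.00159   0.004769   -0.00318  -0.004769
  E            2.303    0.01059    0.06185      0.121
  solve Keq expr → x = -0.00159; check Q = 2.474

Direction: reverse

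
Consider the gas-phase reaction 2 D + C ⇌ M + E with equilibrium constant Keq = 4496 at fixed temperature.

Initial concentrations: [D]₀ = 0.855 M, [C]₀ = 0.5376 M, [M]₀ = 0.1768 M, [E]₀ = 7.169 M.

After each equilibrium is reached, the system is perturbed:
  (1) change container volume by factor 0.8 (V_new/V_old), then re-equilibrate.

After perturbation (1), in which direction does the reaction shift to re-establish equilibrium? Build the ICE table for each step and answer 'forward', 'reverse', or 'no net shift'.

Direction: forward

Q₀ = 3.225 vs Keq = 4496 ⇒ Q<K, forward
Step 1:
                  D         C         M         E
  init        0.855    0.5376    0.1768     7.169
  Δ         -0.7754   -0.3877    0.3877    0.3877
  eq        0.07956    0.1499    0.5645     7.557
  solve Keq expr → x = 0.3877; check Q = 4496
Then change container volume by factor 0.8 (V_new/V_old).
Step 2:
                  D         C         M         E
  init      0.09946    0.1874    0.7056     9.446
  Δ        -0.00909 -0.004545  0.004545  0.004545
  eq        0.09037    0.1828    0.7102      9.45
  solve Keq expr → x = 0.004545; check Q = 4496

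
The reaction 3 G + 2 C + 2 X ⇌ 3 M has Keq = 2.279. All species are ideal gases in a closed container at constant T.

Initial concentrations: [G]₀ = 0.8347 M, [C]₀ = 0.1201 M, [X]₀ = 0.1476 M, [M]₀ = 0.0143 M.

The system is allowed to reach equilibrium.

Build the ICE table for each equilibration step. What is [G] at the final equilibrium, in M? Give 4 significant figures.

Q₀ = 0.016 vs Keq = 2.279 ⇒ Q<K, forward
Step 1:
                    G           C           X           M
  I            0.8347      0.1201      0.1476      0.0143
  C          -0.03892    -0.02594    -0.02594     0.03892
  E            0.7958     0.09416      0.1217     0.05322
  solve Keq expr → x = 0.01297; check Q = 2.279

[G]_eq = 0.7958 M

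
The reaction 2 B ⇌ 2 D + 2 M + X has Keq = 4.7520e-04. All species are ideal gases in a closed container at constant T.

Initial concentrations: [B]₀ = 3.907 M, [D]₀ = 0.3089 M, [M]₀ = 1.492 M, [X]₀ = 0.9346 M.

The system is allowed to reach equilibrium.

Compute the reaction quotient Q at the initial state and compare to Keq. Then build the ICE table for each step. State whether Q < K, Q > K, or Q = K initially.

Q₀ = 0.01301; Q > K (proceeds reverse)

Q₀ = 0.01301 vs Keq = 4.7520e-04 ⇒ Q>K, reverse
Step 1:
                   B          D          M          X
  I            3.907     0.3089      1.492     0.9346
  C             0.23      -0.23      -0.23     -0.115
  E            4.137    0.07893      1.262     0.8196
  solve Keq expr → x = -0.115; check Q = 4.7520e-04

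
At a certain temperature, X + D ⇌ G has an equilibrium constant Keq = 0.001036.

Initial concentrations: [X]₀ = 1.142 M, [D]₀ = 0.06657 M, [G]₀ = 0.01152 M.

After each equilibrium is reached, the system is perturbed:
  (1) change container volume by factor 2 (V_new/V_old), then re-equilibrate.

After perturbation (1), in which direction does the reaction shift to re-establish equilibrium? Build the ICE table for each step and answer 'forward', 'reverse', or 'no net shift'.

Q₀ = 0.1515 vs Keq = 0.001036 ⇒ Q>K, reverse
Step 1:
                    X           D           G
  I             1.142     0.06657     0.01152
  C           0.01143     0.01143    -0.01143
  E             1.153       0.078  9.3202e-05
  solve Keq expr → x = -0.01143; check Q = 0.001036
Then change container volume by factor 2 (V_new/V_old).
Step 2:
                    X           D           G
  I            0.5767       0.039  4.6601e-05
  C        2.3286e-05  2.3286e-05 -2.3286e-05
  E            0.5767     0.03902  2.3315e-05
  solve Keq expr → x = -2.3286e-05; check Q = 0.001036

Direction: reverse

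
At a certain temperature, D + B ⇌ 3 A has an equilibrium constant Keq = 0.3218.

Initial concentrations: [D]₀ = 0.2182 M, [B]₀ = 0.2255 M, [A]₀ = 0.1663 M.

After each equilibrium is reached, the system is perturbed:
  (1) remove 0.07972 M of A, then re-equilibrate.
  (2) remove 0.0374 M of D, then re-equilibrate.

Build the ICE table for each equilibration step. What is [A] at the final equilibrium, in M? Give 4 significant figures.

[A]_eq = 0.204 M

Q₀ = 0.09347 vs Keq = 0.3218 ⇒ Q<K, forward
Step 1:
                   D          B          A
  Initial     0.2182     0.2255     0.1663
  Change    -0.02251   -0.02251    0.06752
  Equil       0.1957      0.203     0.2338
  solve Keq expr → x = 0.02251; check Q = 0.3218
Then remove 0.07972 M of A.
Step 2:
                   D          B          A
  Initial     0.1957      0.203     0.1541
  Change      -0.021     -0.021    0.06299
  Equil       0.1747      0.182     0.2171
  solve Keq expr → x = 0.021; check Q = 0.3218
Then remove 0.0374 M of D.
Step 3:
                   D          B          A
  Initial     0.1373      0.182     0.2171
  Change    0.004352   0.004352   -0.01306
  Equil       0.1416     0.1863      0.204
  solve Keq expr → x = -0.004352; check Q = 0.3218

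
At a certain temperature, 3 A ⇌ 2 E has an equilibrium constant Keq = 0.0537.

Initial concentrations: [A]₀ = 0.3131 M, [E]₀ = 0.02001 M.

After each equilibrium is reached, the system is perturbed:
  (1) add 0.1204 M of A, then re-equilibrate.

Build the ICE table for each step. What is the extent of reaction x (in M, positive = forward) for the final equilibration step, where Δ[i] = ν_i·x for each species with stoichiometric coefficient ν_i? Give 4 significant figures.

x = 0.009302 M

Q₀ = 0.01305 vs Keq = 0.0537 ⇒ Q<K, forward
Step 1:
                    A           E
  Initial      0.3131     0.02001
  Change     -0.02401     0.01601
  Equil        0.2891     0.03602
  solve Keq expr → x = 0.008004; check Q = 0.0537
Then add 0.1204 M of A.
Step 2:
                    A           E
  Initial      0.4095     0.03602
  Change      -0.0279      0.0186
  Equil        0.3816     0.05462
  solve Keq expr → x = 0.009302; check Q = 0.0537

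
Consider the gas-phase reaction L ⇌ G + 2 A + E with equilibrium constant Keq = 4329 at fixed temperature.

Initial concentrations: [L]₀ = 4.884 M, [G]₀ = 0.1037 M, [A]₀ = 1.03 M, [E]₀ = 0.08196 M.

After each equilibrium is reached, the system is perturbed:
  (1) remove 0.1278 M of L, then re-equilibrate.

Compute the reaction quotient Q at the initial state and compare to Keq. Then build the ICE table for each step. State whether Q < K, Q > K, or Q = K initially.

Q₀ = 0.001846 vs Keq = 4329 ⇒ Q<K, forward
Step 1:
                    L           G           A           E
  Initial       4.884      0.1037        1.03     0.08196
  Change       -4.424       4.424       8.848       4.424
  Equil        0.4599       4.528       9.878       4.506
  solve Keq expr → x = 4.424; check Q = 4329
Then remove 0.1278 M of L.
Step 2:
                    L           G           A           E
  Initial      0.3321       4.528       9.878       4.506
  Change      0.09271    -0.09271     -0.1854    -0.09271
  Equil        0.4248       4.435       9.693       4.413
  solve Keq expr → x = -0.09271; check Q = 4329

Q₀ = 0.001846; Q < K (proceeds forward)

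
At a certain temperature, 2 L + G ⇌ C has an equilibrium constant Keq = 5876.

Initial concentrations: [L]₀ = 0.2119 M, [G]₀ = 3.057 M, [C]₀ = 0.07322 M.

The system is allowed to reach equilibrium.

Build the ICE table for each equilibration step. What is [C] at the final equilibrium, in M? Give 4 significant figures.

[C]_eq = 0.1776 M

Q₀ = 0.5334 vs Keq = 5876 ⇒ Q<K, forward
Step 1:
                   L          G          C
  init        0.2119      3.057    0.07322
  Δ          -0.2087    -0.1044     0.1044
  eq        0.003199      2.953     0.1776
  solve Keq expr → x = 0.1044; check Q = 5876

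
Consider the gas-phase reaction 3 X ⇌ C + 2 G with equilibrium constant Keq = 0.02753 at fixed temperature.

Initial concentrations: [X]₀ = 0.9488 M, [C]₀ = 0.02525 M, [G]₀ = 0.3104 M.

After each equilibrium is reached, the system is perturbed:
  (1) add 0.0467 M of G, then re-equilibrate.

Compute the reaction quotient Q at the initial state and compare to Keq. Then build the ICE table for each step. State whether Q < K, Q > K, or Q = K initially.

Q₀ = 0.002848; Q < K (proceeds forward)

Q₀ = 0.002848 vs Keq = 0.02753 ⇒ Q<K, forward
Step 1:
                  X         C         G
  init       0.9488   0.02525    0.3104
  Δ          -0.159   0.05299     0.106
  eq         0.7898   0.07824    0.4164
  solve Keq expr → x = 0.05299; check Q = 0.02753
Then add 0.0467 M of G.
Step 2:
                  X         C         G
  init       0.7898   0.07824    0.4631
  Δ         0.01912 -0.006375  -0.01275
  eq          0.809   0.07187    0.4503
  solve Keq expr → x = -0.006375; check Q = 0.02753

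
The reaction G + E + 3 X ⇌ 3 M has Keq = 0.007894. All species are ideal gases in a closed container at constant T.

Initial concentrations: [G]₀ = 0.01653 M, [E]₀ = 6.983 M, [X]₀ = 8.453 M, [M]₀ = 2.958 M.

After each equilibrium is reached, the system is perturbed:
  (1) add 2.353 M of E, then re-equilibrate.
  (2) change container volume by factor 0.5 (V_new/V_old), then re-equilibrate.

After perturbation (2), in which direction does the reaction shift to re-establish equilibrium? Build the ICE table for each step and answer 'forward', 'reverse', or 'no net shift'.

Q₀ = 0.3712 vs Keq = 0.007894 ⇒ Q>K, reverse
Step 1:
                  G         E         X         M
  I         0.01653     6.983     8.453     2.958
  C          0.2392    0.2392    0.7176   -0.7176
  E          0.2557     7.222     9.171      2.24
  solve Keq expr → x = -0.2392; check Q = 0.007894
Then add 2.353 M of E.
Step 2:
                  G         E         X         M
  I          0.2557     9.575     9.171      2.24
  C        -0.03068  -0.03068  -0.09203   0.09203
  E          0.2251     9.545     9.079     2.332
  solve Keq expr → x = 0.03068; check Q = 0.007894
Then change container volume by factor 0.5 (V_new/V_old).
Step 3:
                  G         E         X         M
  I          0.4501     19.09     18.16     4.665
  C         -0.2484   -0.2484   -0.7453    0.7453
  E          0.2017     18.84     17.41      5.41
  solve Keq expr → x = 0.2484; check Q = 0.007894

Direction: forward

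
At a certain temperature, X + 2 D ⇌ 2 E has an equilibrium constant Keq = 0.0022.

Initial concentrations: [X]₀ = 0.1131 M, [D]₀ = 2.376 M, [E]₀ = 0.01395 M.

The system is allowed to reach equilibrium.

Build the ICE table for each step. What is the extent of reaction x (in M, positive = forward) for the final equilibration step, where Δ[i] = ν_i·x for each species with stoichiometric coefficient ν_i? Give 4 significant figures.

x = 0.0107 M

Q₀ = 3.0478e-04 vs Keq = 0.0022 ⇒ Q<K, forward
Step 1:
                  X         D         E
  init       0.1131     2.376   0.01395
  Δ         -0.0107  -0.02139   0.02139
  eq         0.1024     2.355   0.03534
  solve Keq expr → x = 0.0107; check Q = 0.0022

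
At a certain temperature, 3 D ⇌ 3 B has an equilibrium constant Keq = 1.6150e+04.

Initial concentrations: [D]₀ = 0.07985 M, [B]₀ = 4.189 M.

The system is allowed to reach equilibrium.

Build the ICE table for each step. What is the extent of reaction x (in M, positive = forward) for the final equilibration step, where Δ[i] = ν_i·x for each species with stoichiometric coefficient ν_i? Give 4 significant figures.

x = -0.02754 M

Q₀ = 1.4438e+05 vs Keq = 1.6150e+04 ⇒ Q>K, reverse
Step 1:
                   D          B
  Initial    0.07985      4.189
  Change     0.08261   -0.08261
  Equil       0.1625      4.106
  solve Keq expr → x = -0.02754; check Q = 1.6150e+04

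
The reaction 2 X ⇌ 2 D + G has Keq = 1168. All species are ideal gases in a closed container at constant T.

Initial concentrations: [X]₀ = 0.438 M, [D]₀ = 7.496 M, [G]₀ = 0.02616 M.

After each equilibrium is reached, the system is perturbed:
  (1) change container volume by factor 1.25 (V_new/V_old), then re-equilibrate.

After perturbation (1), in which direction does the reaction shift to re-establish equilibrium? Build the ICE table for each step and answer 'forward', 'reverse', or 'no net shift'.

Direction: forward

Q₀ = 7.662 vs Keq = 1168 ⇒ Q<K, forward
Step 1:
                  X         D         G
  Initial     0.438     7.496   0.02616
  Change    -0.3369    0.3369    0.1684
  Equil      0.1011     7.833    0.1946
  solve Keq expr → x = 0.1684; check Q = 1168
Then change container volume by factor 1.25 (V_new/V_old).
Step 2:
                  X         D         G
  Initial   0.08089     6.266    0.1557
  Change  -0.007576  0.007576  0.003788
  Equil     0.07331     6.274    0.1595
  solve Keq expr → x = 0.003788; check Q = 1168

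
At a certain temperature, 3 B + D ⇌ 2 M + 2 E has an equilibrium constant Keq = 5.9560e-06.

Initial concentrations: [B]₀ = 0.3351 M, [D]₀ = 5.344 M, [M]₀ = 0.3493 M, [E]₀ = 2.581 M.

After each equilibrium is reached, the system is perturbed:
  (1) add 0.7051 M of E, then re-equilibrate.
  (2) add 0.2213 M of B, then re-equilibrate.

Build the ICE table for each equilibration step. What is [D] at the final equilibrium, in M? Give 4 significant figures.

[D]_eq = 5.518 M

Q₀ = 4.042 vs Keq = 5.9560e-06 ⇒ Q>K, reverse
Step 1:
                   B          D          M          E
  Initial     0.3351      5.344     0.3493      2.581
  Change      0.5209     0.1736    -0.3473    -0.3473
  Equil        0.856      5.518   0.002033      2.234
  solve Keq expr → x = -0.1736; check Q = 5.9560e-06
Then add 0.7051 M of E.
Step 2:
                   B          D          M          E
  Initial      0.856      5.518   0.002033      2.939
  Change  7.2809e-04 2.4270e-04 -4.8539e-04 -4.8539e-04
  Equil       0.8567      5.518   0.001547      2.938
  solve Keq expr → x = -2.4270e-04; check Q = 5.9560e-06
Then add 0.2213 M of B.
Step 3:
                   B          D          M          E
  Initial      1.078      5.518   0.001547      2.938
  Change  -9.4983e-04 -3.1661e-04 6.3322e-04 6.3322e-04
  Equil        1.077      5.518    0.00218      2.939
  solve Keq expr → x = 3.1661e-04; check Q = 5.9560e-06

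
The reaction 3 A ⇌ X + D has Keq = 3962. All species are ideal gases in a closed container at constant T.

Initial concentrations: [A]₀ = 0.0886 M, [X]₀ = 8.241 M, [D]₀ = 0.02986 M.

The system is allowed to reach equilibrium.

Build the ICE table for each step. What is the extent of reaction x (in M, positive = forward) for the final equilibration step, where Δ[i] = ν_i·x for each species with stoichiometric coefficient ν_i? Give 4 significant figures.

x = 0.01447 M

Q₀ = 353.8 vs Keq = 3962 ⇒ Q<K, forward
Step 1:
                   A          X          D
  init        0.0886      8.241    0.02986
  Δ          -0.0434    0.01447    0.01447
  eq          0.0452      8.255    0.04433
  solve Keq expr → x = 0.01447; check Q = 3962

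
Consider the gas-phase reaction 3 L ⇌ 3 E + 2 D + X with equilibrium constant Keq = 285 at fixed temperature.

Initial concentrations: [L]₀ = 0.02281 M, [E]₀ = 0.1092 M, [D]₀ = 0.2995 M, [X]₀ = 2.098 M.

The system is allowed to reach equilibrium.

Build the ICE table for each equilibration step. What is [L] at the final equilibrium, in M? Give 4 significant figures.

[L]_eq = 0.01075 M

Q₀ = 20.65 vs Keq = 285 ⇒ Q<K, forward
Step 1:
                   L          E          D          X
  I          0.02281     0.1092     0.2995      2.098
  C         -0.01206    0.01206   0.008037   0.004019
  E          0.01075     0.1213     0.3075      2.102
  solve Keq expr → x = 0.004019; check Q = 285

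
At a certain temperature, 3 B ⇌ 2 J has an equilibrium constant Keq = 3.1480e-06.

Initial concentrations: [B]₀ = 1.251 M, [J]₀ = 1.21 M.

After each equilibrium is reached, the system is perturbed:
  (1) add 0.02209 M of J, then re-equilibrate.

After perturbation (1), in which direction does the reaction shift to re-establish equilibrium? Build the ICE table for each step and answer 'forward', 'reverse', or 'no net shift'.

Q₀ = 0.7478 vs Keq = 3.1480e-06 ⇒ Q>K, reverse
Step 1:
                    B           J
  Initial       1.251        1.21
  Change        1.801      -1.201
  Equil         3.052    0.009459
  solve Keq expr → x = -0.6003; check Q = 3.1480e-06
Then add 0.02209 M of J.
Step 2:
                    B           J
  Initial       3.052     0.03155
  Change       0.0329    -0.02194
  Equil         3.085    0.009613
  solve Keq expr → x = -0.01097; check Q = 3.1480e-06

Direction: reverse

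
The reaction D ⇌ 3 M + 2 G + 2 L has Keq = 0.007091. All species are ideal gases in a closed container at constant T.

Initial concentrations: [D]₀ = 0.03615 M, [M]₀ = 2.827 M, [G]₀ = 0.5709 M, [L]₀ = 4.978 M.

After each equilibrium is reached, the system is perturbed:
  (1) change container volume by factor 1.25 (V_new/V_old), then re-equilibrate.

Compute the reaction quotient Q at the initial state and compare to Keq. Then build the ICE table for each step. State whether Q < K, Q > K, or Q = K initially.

Q₀ = 5048; Q > K (proceeds reverse)

Q₀ = 5048 vs Keq = 0.007091 ⇒ Q>K, reverse
Step 1:
                   D          M          G          L
  I          0.03615      2.827     0.5709      4.978
  C           0.2835    -0.8505     -0.567     -0.567
  E           0.3197      1.976   0.003884      4.411
  solve Keq expr → x = -0.2835; check Q = 0.007091
Then change container volume by factor 1.25 (V_new/V_old).
Step 2:
                   D          M          G          L
  I           0.2557      1.581   0.003108      3.529
  C        -0.001457   0.004372   0.002915   0.002915
  E           0.2543      1.586   0.006022      3.532
  solve Keq expr → x = 0.001457; check Q = 0.007091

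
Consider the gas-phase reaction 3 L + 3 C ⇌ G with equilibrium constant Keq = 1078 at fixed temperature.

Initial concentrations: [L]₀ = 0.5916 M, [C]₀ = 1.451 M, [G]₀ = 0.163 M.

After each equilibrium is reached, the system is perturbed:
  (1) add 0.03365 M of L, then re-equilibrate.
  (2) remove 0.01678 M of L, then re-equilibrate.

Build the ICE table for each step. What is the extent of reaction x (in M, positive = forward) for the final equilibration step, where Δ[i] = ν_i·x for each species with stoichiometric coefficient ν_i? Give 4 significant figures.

Q₀ = 0.2577 vs Keq = 1078 ⇒ Q<K, forward
Step 1:
                    L           C           G
  init         0.5916       1.451       0.163
  Δ           -0.5189     -0.5189       0.173
  eq          0.07273      0.9321       0.336
  solve Keq expr → x = 0.173; check Q = 1078
Then add 0.03365 M of L.
Step 2:
                    L           C           G
  init         0.1064      0.9321       0.336
  Δ          -0.03044    -0.03044     0.01015
  eq          0.07594      0.9017      0.3461
  solve Keq expr → x = 0.01015; check Q = 1078
Then remove 0.01678 M of L.
Step 3:
                    L           C           G
  init        0.05916      0.9017      0.3461
  Δ           0.01516     0.01516   -0.005053
  eq          0.07432      0.9168      0.3411
  solve Keq expr → x = -0.005053; check Q = 1078

x = -0.005053 M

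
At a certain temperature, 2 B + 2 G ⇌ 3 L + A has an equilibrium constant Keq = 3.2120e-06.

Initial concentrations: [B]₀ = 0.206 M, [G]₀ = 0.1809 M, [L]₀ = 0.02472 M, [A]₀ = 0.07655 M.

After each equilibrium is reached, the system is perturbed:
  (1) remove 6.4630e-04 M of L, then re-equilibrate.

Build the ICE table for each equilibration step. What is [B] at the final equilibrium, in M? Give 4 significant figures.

[B]_eq = 0.2191 M

Q₀ = 8.3268e-04 vs Keq = 3.2120e-06 ⇒ Q>K, reverse
Step 1:
                   B          G          L          A
  Initial      0.206     0.1809    0.02472    0.07655
  Change     0.01356    0.01356   -0.02034  -0.006781
  Equil       0.2196     0.1945   0.004378    0.06977
  solve Keq expr → x = -0.006781; check Q = 3.2120e-06
Then remove 6.4630e-04 M of L.
Step 2:
                   B          G          L          A
  Initial     0.2196     0.1945   0.003732    0.06977
  Change  -4.2003e-04 -4.2003e-04 6.3004e-04 2.1001e-04
  Equil       0.2191      0.194   0.004362    0.06998
  solve Keq expr → x = 2.1001e-04; check Q = 3.2120e-06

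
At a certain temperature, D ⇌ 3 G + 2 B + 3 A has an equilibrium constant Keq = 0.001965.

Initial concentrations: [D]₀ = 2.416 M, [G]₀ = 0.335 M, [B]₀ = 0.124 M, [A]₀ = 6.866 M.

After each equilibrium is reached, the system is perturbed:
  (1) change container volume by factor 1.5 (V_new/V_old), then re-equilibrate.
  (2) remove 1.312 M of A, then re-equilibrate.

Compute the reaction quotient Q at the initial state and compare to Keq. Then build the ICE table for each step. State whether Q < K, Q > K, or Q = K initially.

Q₀ = 0.07744 vs Keq = 0.001965 ⇒ Q>K, reverse
Step 1:
                   D          G          B          A
  Initial      2.416      0.335      0.124      6.866
  Change     0.04146    -0.1244   -0.08293    -0.1244
  Equil        2.457     0.2106    0.04107      6.742
  solve Keq expr → x = -0.04146; check Q = 0.001965
Then change container volume by factor 1.5 (V_new/V_old).
Step 2:
                   D          G          B          A
  Initial      1.638     0.1404    0.02738      4.494
  Change    -0.01924    0.05771    0.03848    0.05771
  Equil        1.619     0.1981    0.06586      4.552
  solve Keq expr → x = 0.01924; check Q = 0.001965
Then remove 1.312 M of A.
Step 3:
                   D          G          B          A
  Initial      1.619     0.1981    0.06586       3.24
  Change    -0.01037     0.0311    0.02073     0.0311
  Equil        1.609     0.2292    0.08659      3.271
  solve Keq expr → x = 0.01037; check Q = 0.001965

Q₀ = 0.07744; Q > K (proceeds reverse)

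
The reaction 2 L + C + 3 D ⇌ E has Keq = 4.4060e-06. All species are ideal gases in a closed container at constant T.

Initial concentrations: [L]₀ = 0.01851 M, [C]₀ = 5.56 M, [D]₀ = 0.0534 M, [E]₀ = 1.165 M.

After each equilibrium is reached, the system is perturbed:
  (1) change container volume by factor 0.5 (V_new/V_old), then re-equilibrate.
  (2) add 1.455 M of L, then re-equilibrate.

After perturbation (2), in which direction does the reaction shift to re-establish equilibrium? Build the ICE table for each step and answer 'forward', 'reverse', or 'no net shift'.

Direction: forward

Q₀ = 4.0162e+06 vs Keq = 4.4060e-06 ⇒ Q>K, reverse
Step 1:
                   L          C          D          E
  init       0.01851       5.56     0.0534      1.165
  Δ            2.316      1.158      3.474     -1.158
  eq           2.334      6.718      3.527   0.007078
  solve Keq expr → x = -1.158; check Q = 4.4060e-06
Then change container volume by factor 0.5 (V_new/V_old).
Step 2:
                   L          C          D          E
  init         4.669      13.44      7.054    0.01416
  Δ          -0.4863    -0.2431    -0.7294     0.2431
  eq           4.182      13.19      6.325     0.2573
  solve Keq expr → x = 0.2431; check Q = 4.4060e-06
Then add 1.455 M of L.
Step 3:
                   L          C          D          E
  init         5.637      13.19      6.325     0.2573
  Δ           -0.217    -0.1085    -0.3255     0.1085
  eq            5.42      13.08      5.999     0.3658
  solve Keq expr → x = 0.1085; check Q = 4.4060e-06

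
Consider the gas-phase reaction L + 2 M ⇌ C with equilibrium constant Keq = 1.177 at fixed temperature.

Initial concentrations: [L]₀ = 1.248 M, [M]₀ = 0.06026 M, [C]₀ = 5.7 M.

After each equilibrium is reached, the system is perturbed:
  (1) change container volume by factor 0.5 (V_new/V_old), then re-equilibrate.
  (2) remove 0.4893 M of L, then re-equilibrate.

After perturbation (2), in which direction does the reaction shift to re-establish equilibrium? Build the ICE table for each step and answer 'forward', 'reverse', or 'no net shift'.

Direction: reverse

Q₀ = 1258 vs Keq = 1.177 ⇒ Q>K, reverse
Step 1:
                  L         M         C
  Initial     1.248   0.06026       5.7
  Change     0.7065     1.413   -0.7065
  Equil       1.955     1.473     4.993
  solve Keq expr → x = -0.7065; check Q = 1.177
Then change container volume by factor 0.5 (V_new/V_old).
Step 2:
                  L         M         C
  Initial     3.909     2.947     9.987
  Change     -0.642    -1.284     0.642
  Equil       3.267     1.663     10.63
  solve Keq expr → x = 0.642; check Q = 1.177
Then remove 0.4893 M of L.
Step 3:
                  L         M         C
  Initial     2.778     1.663     10.63
  Change    0.05845    0.1169  -0.05845
  Equil       2.836     1.779     10.57
  solve Keq expr → x = -0.05845; check Q = 1.177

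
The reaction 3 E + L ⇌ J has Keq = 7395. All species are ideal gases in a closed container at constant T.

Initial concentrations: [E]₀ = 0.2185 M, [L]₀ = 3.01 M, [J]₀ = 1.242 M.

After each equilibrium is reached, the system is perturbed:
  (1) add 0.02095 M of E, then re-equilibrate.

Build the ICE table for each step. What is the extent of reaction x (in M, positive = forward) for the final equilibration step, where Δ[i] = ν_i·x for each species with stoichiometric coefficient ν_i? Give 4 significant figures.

Q₀ = 39.55 vs Keq = 7395 ⇒ Q<K, forward
Step 1:
                   E          L          J
  Initial     0.2185       3.01      1.242
  Change     -0.1794   -0.05981    0.05981
  Equil      0.03908       2.95      1.302
  solve Keq expr → x = 0.05981; check Q = 7395
Then add 0.02095 M of E.
Step 2:
                   E          L          J
  Initial    0.06003       2.95      1.302
  Change    -0.02085   -0.00695    0.00695
  Equil      0.03918      2.943      1.309
  solve Keq expr → x = 0.00695; check Q = 7395

x = 0.00695 M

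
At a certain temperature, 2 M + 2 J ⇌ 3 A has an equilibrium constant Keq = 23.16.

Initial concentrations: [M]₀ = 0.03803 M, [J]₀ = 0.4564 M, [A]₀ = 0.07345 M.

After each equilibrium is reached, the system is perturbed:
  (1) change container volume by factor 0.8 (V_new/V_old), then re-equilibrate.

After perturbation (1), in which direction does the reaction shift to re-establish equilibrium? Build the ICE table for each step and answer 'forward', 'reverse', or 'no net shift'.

Direction: forward

Q₀ = 1.315 vs Keq = 23.16 ⇒ Q<K, forward
Step 1:
                    M           J           A
  init        0.03803      0.4564     0.07345
  Δ          -0.02158    -0.02158     0.03237
  eq          0.01645      0.4348      0.1058
  solve Keq expr → x = 0.01079; check Q = 23.16
Then change container volume by factor 0.8 (V_new/V_old).
Step 2:
                    M           J           A
  init        0.02056      0.5435      0.1323
  Δ         -0.001609   -0.001609    0.002414
  eq          0.01895      0.5419      0.1347
  solve Keq expr → x = 8.0454e-04; check Q = 23.16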